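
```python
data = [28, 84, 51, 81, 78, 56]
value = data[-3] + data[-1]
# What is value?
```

data has length 6. Negative index -3 maps to positive index 6 + (-3) = 3. data[3] = 81.
data has length 6. Negative index -1 maps to positive index 6 + (-1) = 5. data[5] = 56.
Sum: 81 + 56 = 137.

137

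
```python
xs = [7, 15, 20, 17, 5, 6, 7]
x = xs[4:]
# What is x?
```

xs has length 7. The slice xs[4:] selects indices [4, 5, 6] (4->5, 5->6, 6->7), giving [5, 6, 7].

[5, 6, 7]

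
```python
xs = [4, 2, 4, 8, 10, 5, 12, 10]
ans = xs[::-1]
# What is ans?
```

xs has length 8. The slice xs[::-1] selects indices [7, 6, 5, 4, 3, 2, 1, 0] (7->10, 6->12, 5->5, 4->10, 3->8, 2->4, 1->2, 0->4), giving [10, 12, 5, 10, 8, 4, 2, 4].

[10, 12, 5, 10, 8, 4, 2, 4]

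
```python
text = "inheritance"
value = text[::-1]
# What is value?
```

text has length 11. The slice text[::-1] selects indices [10, 9, 8, 7, 6, 5, 4, 3, 2, 1, 0] (10->'e', 9->'c', 8->'n', 7->'a', 6->'t', 5->'i', 4->'r', 3->'e', 2->'h', 1->'n', 0->'i'), giving 'ecnatirehni'.

'ecnatirehni'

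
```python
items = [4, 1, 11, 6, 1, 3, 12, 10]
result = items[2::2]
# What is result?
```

items has length 8. The slice items[2::2] selects indices [2, 4, 6] (2->11, 4->1, 6->12), giving [11, 1, 12].

[11, 1, 12]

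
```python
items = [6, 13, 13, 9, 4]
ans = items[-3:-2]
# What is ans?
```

items has length 5. The slice items[-3:-2] selects indices [2] (2->13), giving [13].

[13]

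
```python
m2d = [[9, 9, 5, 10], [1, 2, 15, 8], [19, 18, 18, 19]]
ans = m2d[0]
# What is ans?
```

m2d has 3 rows. Row 0 is [9, 9, 5, 10].

[9, 9, 5, 10]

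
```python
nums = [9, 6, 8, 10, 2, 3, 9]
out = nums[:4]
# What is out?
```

nums has length 7. The slice nums[:4] selects indices [0, 1, 2, 3] (0->9, 1->6, 2->8, 3->10), giving [9, 6, 8, 10].

[9, 6, 8, 10]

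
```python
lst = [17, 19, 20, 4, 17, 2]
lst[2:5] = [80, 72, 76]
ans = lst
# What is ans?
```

lst starts as [17, 19, 20, 4, 17, 2] (length 6). The slice lst[2:5] covers indices [2, 3, 4] with values [20, 4, 17]. Replacing that slice with [80, 72, 76] (same length) produces [17, 19, 80, 72, 76, 2].

[17, 19, 80, 72, 76, 2]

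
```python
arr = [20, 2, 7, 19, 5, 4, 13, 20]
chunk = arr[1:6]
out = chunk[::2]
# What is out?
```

arr has length 8. The slice arr[1:6] selects indices [1, 2, 3, 4, 5] (1->2, 2->7, 3->19, 4->5, 5->4), giving [2, 7, 19, 5, 4]. So chunk = [2, 7, 19, 5, 4]. chunk has length 5. The slice chunk[::2] selects indices [0, 2, 4] (0->2, 2->19, 4->4), giving [2, 19, 4].

[2, 19, 4]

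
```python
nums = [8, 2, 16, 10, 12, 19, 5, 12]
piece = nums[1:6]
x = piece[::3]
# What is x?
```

nums has length 8. The slice nums[1:6] selects indices [1, 2, 3, 4, 5] (1->2, 2->16, 3->10, 4->12, 5->19), giving [2, 16, 10, 12, 19]. So piece = [2, 16, 10, 12, 19]. piece has length 5. The slice piece[::3] selects indices [0, 3] (0->2, 3->12), giving [2, 12].

[2, 12]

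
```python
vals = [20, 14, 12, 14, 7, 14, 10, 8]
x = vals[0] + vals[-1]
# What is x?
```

vals has length 8. vals[0] = 20.
vals has length 8. Negative index -1 maps to positive index 8 + (-1) = 7. vals[7] = 8.
Sum: 20 + 8 = 28.

28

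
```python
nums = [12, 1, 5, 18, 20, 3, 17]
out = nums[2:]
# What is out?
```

nums has length 7. The slice nums[2:] selects indices [2, 3, 4, 5, 6] (2->5, 3->18, 4->20, 5->3, 6->17), giving [5, 18, 20, 3, 17].

[5, 18, 20, 3, 17]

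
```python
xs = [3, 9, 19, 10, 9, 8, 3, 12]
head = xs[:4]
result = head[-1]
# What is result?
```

xs has length 8. The slice xs[:4] selects indices [0, 1, 2, 3] (0->3, 1->9, 2->19, 3->10), giving [3, 9, 19, 10]. So head = [3, 9, 19, 10]. Then head[-1] = 10.

10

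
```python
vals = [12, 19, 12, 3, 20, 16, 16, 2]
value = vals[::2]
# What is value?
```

vals has length 8. The slice vals[::2] selects indices [0, 2, 4, 6] (0->12, 2->12, 4->20, 6->16), giving [12, 12, 20, 16].

[12, 12, 20, 16]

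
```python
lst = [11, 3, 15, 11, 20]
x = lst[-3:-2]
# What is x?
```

lst has length 5. The slice lst[-3:-2] selects indices [2] (2->15), giving [15].

[15]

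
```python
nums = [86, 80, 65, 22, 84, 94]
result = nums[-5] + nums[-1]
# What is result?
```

nums has length 6. Negative index -5 maps to positive index 6 + (-5) = 1. nums[1] = 80.
nums has length 6. Negative index -1 maps to positive index 6 + (-1) = 5. nums[5] = 94.
Sum: 80 + 94 = 174.

174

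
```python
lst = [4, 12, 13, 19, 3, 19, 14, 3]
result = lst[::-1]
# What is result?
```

lst has length 8. The slice lst[::-1] selects indices [7, 6, 5, 4, 3, 2, 1, 0] (7->3, 6->14, 5->19, 4->3, 3->19, 2->13, 1->12, 0->4), giving [3, 14, 19, 3, 19, 13, 12, 4].

[3, 14, 19, 3, 19, 13, 12, 4]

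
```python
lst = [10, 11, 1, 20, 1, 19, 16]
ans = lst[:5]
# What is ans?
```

lst has length 7. The slice lst[:5] selects indices [0, 1, 2, 3, 4] (0->10, 1->11, 2->1, 3->20, 4->1), giving [10, 11, 1, 20, 1].

[10, 11, 1, 20, 1]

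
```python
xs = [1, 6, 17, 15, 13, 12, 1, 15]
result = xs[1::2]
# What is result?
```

xs has length 8. The slice xs[1::2] selects indices [1, 3, 5, 7] (1->6, 3->15, 5->12, 7->15), giving [6, 15, 12, 15].

[6, 15, 12, 15]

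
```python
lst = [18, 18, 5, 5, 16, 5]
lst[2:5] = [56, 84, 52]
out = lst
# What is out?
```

lst starts as [18, 18, 5, 5, 16, 5] (length 6). The slice lst[2:5] covers indices [2, 3, 4] with values [5, 5, 16]. Replacing that slice with [56, 84, 52] (same length) produces [18, 18, 56, 84, 52, 5].

[18, 18, 56, 84, 52, 5]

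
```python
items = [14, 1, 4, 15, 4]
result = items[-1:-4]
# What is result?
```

items has length 5. The slice items[-1:-4] resolves to an empty index range, so the result is [].

[]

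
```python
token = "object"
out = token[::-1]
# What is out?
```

token has length 6. The slice token[::-1] selects indices [5, 4, 3, 2, 1, 0] (5->'t', 4->'c', 3->'e', 2->'j', 1->'b', 0->'o'), giving 'tcejbo'.

'tcejbo'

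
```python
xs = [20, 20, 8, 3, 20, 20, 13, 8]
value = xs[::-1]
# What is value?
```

xs has length 8. The slice xs[::-1] selects indices [7, 6, 5, 4, 3, 2, 1, 0] (7->8, 6->13, 5->20, 4->20, 3->3, 2->8, 1->20, 0->20), giving [8, 13, 20, 20, 3, 8, 20, 20].

[8, 13, 20, 20, 3, 8, 20, 20]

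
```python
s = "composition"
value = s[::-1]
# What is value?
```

s has length 11. The slice s[::-1] selects indices [10, 9, 8, 7, 6, 5, 4, 3, 2, 1, 0] (10->'n', 9->'o', 8->'i', 7->'t', 6->'i', 5->'s', 4->'o', 3->'p', 2->'m', 1->'o', 0->'c'), giving 'noitisopmoc'.

'noitisopmoc'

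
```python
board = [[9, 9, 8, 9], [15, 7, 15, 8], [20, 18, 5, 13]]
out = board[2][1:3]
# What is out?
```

board[2] = [20, 18, 5, 13]. board[2] has length 4. The slice board[2][1:3] selects indices [1, 2] (1->18, 2->5), giving [18, 5].

[18, 5]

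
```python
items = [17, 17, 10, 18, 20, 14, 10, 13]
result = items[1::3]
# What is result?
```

items has length 8. The slice items[1::3] selects indices [1, 4, 7] (1->17, 4->20, 7->13), giving [17, 20, 13].

[17, 20, 13]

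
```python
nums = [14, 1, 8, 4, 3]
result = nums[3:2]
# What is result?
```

nums has length 5. The slice nums[3:2] resolves to an empty index range, so the result is [].

[]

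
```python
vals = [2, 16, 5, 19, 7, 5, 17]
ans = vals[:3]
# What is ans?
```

vals has length 7. The slice vals[:3] selects indices [0, 1, 2] (0->2, 1->16, 2->5), giving [2, 16, 5].

[2, 16, 5]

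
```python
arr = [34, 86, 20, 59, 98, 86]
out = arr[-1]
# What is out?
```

arr has length 6. Negative index -1 maps to positive index 6 + (-1) = 5. arr[5] = 86.

86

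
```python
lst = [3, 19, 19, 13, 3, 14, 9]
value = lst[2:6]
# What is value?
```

lst has length 7. The slice lst[2:6] selects indices [2, 3, 4, 5] (2->19, 3->13, 4->3, 5->14), giving [19, 13, 3, 14].

[19, 13, 3, 14]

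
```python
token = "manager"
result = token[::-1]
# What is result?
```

token has length 7. The slice token[::-1] selects indices [6, 5, 4, 3, 2, 1, 0] (6->'r', 5->'e', 4->'g', 3->'a', 2->'n', 1->'a', 0->'m'), giving 'reganam'.

'reganam'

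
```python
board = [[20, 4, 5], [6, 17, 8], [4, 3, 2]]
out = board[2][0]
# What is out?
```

board[2] = [4, 3, 2]. Taking column 0 of that row yields 4.

4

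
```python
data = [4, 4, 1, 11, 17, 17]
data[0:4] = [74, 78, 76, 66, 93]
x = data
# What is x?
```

data starts as [4, 4, 1, 11, 17, 17] (length 6). The slice data[0:4] covers indices [0, 1, 2, 3] with values [4, 4, 1, 11]. Replacing that slice with [74, 78, 76, 66, 93] (different length) produces [74, 78, 76, 66, 93, 17, 17].

[74, 78, 76, 66, 93, 17, 17]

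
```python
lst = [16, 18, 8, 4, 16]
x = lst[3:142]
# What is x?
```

lst has length 5. The slice lst[3:142] selects indices [3, 4] (3->4, 4->16), giving [4, 16].

[4, 16]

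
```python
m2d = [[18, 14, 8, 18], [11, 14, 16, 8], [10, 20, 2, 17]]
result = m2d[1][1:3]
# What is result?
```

m2d[1] = [11, 14, 16, 8]. m2d[1] has length 4. The slice m2d[1][1:3] selects indices [1, 2] (1->14, 2->16), giving [14, 16].

[14, 16]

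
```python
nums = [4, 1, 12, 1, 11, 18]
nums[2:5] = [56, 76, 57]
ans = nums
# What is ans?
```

nums starts as [4, 1, 12, 1, 11, 18] (length 6). The slice nums[2:5] covers indices [2, 3, 4] with values [12, 1, 11]. Replacing that slice with [56, 76, 57] (same length) produces [4, 1, 56, 76, 57, 18].

[4, 1, 56, 76, 57, 18]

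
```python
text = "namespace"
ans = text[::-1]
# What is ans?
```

text has length 9. The slice text[::-1] selects indices [8, 7, 6, 5, 4, 3, 2, 1, 0] (8->'e', 7->'c', 6->'a', 5->'p', 4->'s', 3->'e', 2->'m', 1->'a', 0->'n'), giving 'ecapseman'.

'ecapseman'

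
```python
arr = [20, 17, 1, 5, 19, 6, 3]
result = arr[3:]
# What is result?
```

arr has length 7. The slice arr[3:] selects indices [3, 4, 5, 6] (3->5, 4->19, 5->6, 6->3), giving [5, 19, 6, 3].

[5, 19, 6, 3]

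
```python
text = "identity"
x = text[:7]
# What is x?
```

text has length 8. The slice text[:7] selects indices [0, 1, 2, 3, 4, 5, 6] (0->'i', 1->'d', 2->'e', 3->'n', 4->'t', 5->'i', 6->'t'), giving 'identit'.

'identit'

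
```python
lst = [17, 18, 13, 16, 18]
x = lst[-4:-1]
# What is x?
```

lst has length 5. The slice lst[-4:-1] selects indices [1, 2, 3] (1->18, 2->13, 3->16), giving [18, 13, 16].

[18, 13, 16]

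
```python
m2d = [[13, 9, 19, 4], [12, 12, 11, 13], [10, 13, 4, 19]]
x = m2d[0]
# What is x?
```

m2d has 3 rows. Row 0 is [13, 9, 19, 4].

[13, 9, 19, 4]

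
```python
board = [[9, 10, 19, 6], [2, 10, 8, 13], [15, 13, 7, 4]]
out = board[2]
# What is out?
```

board has 3 rows. Row 2 is [15, 13, 7, 4].

[15, 13, 7, 4]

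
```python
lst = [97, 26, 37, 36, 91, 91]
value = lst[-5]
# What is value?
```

lst has length 6. Negative index -5 maps to positive index 6 + (-5) = 1. lst[1] = 26.

26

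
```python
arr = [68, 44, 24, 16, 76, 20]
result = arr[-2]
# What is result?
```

arr has length 6. Negative index -2 maps to positive index 6 + (-2) = 4. arr[4] = 76.

76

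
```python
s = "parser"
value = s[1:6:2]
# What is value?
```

s has length 6. The slice s[1:6:2] selects indices [1, 3, 5] (1->'a', 3->'s', 5->'r'), giving 'asr'.

'asr'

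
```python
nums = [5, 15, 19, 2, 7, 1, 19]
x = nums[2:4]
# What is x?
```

nums has length 7. The slice nums[2:4] selects indices [2, 3] (2->19, 3->2), giving [19, 2].

[19, 2]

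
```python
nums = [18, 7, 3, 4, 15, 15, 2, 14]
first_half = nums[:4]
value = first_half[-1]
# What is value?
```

nums has length 8. The slice nums[:4] selects indices [0, 1, 2, 3] (0->18, 1->7, 2->3, 3->4), giving [18, 7, 3, 4]. So first_half = [18, 7, 3, 4]. Then first_half[-1] = 4.

4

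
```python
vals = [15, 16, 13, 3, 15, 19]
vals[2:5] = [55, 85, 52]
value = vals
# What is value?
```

vals starts as [15, 16, 13, 3, 15, 19] (length 6). The slice vals[2:5] covers indices [2, 3, 4] with values [13, 3, 15]. Replacing that slice with [55, 85, 52] (same length) produces [15, 16, 55, 85, 52, 19].

[15, 16, 55, 85, 52, 19]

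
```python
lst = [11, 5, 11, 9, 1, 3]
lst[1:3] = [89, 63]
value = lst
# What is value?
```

lst starts as [11, 5, 11, 9, 1, 3] (length 6). The slice lst[1:3] covers indices [1, 2] with values [5, 11]. Replacing that slice with [89, 63] (same length) produces [11, 89, 63, 9, 1, 3].

[11, 89, 63, 9, 1, 3]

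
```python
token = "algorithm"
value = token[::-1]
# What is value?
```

token has length 9. The slice token[::-1] selects indices [8, 7, 6, 5, 4, 3, 2, 1, 0] (8->'m', 7->'h', 6->'t', 5->'i', 4->'r', 3->'o', 2->'g', 1->'l', 0->'a'), giving 'mhtirogla'.

'mhtirogla'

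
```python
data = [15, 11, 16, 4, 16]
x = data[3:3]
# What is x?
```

data has length 5. The slice data[3:3] resolves to an empty index range, so the result is [].

[]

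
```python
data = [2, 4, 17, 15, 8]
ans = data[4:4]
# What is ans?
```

data has length 5. The slice data[4:4] resolves to an empty index range, so the result is [].

[]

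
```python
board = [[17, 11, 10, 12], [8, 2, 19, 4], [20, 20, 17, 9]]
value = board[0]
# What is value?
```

board has 3 rows. Row 0 is [17, 11, 10, 12].

[17, 11, 10, 12]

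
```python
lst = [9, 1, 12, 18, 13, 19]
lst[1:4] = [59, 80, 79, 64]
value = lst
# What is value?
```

lst starts as [9, 1, 12, 18, 13, 19] (length 6). The slice lst[1:4] covers indices [1, 2, 3] with values [1, 12, 18]. Replacing that slice with [59, 80, 79, 64] (different length) produces [9, 59, 80, 79, 64, 13, 19].

[9, 59, 80, 79, 64, 13, 19]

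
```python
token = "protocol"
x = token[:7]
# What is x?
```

token has length 8. The slice token[:7] selects indices [0, 1, 2, 3, 4, 5, 6] (0->'p', 1->'r', 2->'o', 3->'t', 4->'o', 5->'c', 6->'o'), giving 'protoco'.

'protoco'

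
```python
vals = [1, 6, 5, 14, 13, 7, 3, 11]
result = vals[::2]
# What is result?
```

vals has length 8. The slice vals[::2] selects indices [0, 2, 4, 6] (0->1, 2->5, 4->13, 6->3), giving [1, 5, 13, 3].

[1, 5, 13, 3]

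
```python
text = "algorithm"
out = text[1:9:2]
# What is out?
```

text has length 9. The slice text[1:9:2] selects indices [1, 3, 5, 7] (1->'l', 3->'o', 5->'i', 7->'h'), giving 'loih'.

'loih'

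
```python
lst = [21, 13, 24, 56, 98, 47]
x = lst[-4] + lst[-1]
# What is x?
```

lst has length 6. Negative index -4 maps to positive index 6 + (-4) = 2. lst[2] = 24.
lst has length 6. Negative index -1 maps to positive index 6 + (-1) = 5. lst[5] = 47.
Sum: 24 + 47 = 71.

71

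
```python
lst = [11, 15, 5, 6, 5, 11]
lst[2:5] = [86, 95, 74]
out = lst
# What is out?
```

lst starts as [11, 15, 5, 6, 5, 11] (length 6). The slice lst[2:5] covers indices [2, 3, 4] with values [5, 6, 5]. Replacing that slice with [86, 95, 74] (same length) produces [11, 15, 86, 95, 74, 11].

[11, 15, 86, 95, 74, 11]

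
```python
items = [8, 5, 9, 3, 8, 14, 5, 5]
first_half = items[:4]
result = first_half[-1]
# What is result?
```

items has length 8. The slice items[:4] selects indices [0, 1, 2, 3] (0->8, 1->5, 2->9, 3->3), giving [8, 5, 9, 3]. So first_half = [8, 5, 9, 3]. Then first_half[-1] = 3.

3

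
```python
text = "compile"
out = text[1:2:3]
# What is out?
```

text has length 7. The slice text[1:2:3] selects indices [1] (1->'o'), giving 'o'.

'o'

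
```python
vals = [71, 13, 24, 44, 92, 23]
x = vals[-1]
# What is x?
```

vals has length 6. Negative index -1 maps to positive index 6 + (-1) = 5. vals[5] = 23.

23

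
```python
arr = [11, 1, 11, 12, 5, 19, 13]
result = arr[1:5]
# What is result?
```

arr has length 7. The slice arr[1:5] selects indices [1, 2, 3, 4] (1->1, 2->11, 3->12, 4->5), giving [1, 11, 12, 5].

[1, 11, 12, 5]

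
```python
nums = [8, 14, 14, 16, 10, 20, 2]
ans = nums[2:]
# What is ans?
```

nums has length 7. The slice nums[2:] selects indices [2, 3, 4, 5, 6] (2->14, 3->16, 4->10, 5->20, 6->2), giving [14, 16, 10, 20, 2].

[14, 16, 10, 20, 2]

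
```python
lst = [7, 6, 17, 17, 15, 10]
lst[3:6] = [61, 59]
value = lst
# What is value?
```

lst starts as [7, 6, 17, 17, 15, 10] (length 6). The slice lst[3:6] covers indices [3, 4, 5] with values [17, 15, 10]. Replacing that slice with [61, 59] (different length) produces [7, 6, 17, 61, 59].

[7, 6, 17, 61, 59]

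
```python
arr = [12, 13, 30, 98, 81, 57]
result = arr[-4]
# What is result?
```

arr has length 6. Negative index -4 maps to positive index 6 + (-4) = 2. arr[2] = 30.

30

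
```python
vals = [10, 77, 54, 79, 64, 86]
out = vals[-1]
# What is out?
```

vals has length 6. Negative index -1 maps to positive index 6 + (-1) = 5. vals[5] = 86.

86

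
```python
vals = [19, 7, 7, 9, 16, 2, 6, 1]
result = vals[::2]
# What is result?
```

vals has length 8. The slice vals[::2] selects indices [0, 2, 4, 6] (0->19, 2->7, 4->16, 6->6), giving [19, 7, 16, 6].

[19, 7, 16, 6]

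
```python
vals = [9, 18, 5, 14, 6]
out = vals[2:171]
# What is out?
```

vals has length 5. The slice vals[2:171] selects indices [2, 3, 4] (2->5, 3->14, 4->6), giving [5, 14, 6].

[5, 14, 6]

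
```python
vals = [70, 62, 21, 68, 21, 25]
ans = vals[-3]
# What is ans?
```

vals has length 6. Negative index -3 maps to positive index 6 + (-3) = 3. vals[3] = 68.

68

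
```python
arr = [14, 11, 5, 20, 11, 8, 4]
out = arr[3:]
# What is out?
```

arr has length 7. The slice arr[3:] selects indices [3, 4, 5, 6] (3->20, 4->11, 5->8, 6->4), giving [20, 11, 8, 4].

[20, 11, 8, 4]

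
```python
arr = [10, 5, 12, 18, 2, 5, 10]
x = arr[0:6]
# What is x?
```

arr has length 7. The slice arr[0:6] selects indices [0, 1, 2, 3, 4, 5] (0->10, 1->5, 2->12, 3->18, 4->2, 5->5), giving [10, 5, 12, 18, 2, 5].

[10, 5, 12, 18, 2, 5]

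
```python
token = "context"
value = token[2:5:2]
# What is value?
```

token has length 7. The slice token[2:5:2] selects indices [2, 4] (2->'n', 4->'e'), giving 'ne'.

'ne'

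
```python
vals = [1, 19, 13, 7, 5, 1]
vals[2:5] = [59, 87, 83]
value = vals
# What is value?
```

vals starts as [1, 19, 13, 7, 5, 1] (length 6). The slice vals[2:5] covers indices [2, 3, 4] with values [13, 7, 5]. Replacing that slice with [59, 87, 83] (same length) produces [1, 19, 59, 87, 83, 1].

[1, 19, 59, 87, 83, 1]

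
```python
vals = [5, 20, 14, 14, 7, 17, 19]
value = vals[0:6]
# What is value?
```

vals has length 7. The slice vals[0:6] selects indices [0, 1, 2, 3, 4, 5] (0->5, 1->20, 2->14, 3->14, 4->7, 5->17), giving [5, 20, 14, 14, 7, 17].

[5, 20, 14, 14, 7, 17]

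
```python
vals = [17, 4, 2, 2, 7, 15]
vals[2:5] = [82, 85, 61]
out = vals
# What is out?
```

vals starts as [17, 4, 2, 2, 7, 15] (length 6). The slice vals[2:5] covers indices [2, 3, 4] with values [2, 2, 7]. Replacing that slice with [82, 85, 61] (same length) produces [17, 4, 82, 85, 61, 15].

[17, 4, 82, 85, 61, 15]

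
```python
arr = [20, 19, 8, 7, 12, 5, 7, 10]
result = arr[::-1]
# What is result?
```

arr has length 8. The slice arr[::-1] selects indices [7, 6, 5, 4, 3, 2, 1, 0] (7->10, 6->7, 5->5, 4->12, 3->7, 2->8, 1->19, 0->20), giving [10, 7, 5, 12, 7, 8, 19, 20].

[10, 7, 5, 12, 7, 8, 19, 20]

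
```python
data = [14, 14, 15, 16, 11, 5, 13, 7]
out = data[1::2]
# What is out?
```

data has length 8. The slice data[1::2] selects indices [1, 3, 5, 7] (1->14, 3->16, 5->5, 7->7), giving [14, 16, 5, 7].

[14, 16, 5, 7]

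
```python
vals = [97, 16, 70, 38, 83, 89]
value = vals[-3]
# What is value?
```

vals has length 6. Negative index -3 maps to positive index 6 + (-3) = 3. vals[3] = 38.

38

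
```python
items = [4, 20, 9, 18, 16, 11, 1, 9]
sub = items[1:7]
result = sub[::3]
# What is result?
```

items has length 8. The slice items[1:7] selects indices [1, 2, 3, 4, 5, 6] (1->20, 2->9, 3->18, 4->16, 5->11, 6->1), giving [20, 9, 18, 16, 11, 1]. So sub = [20, 9, 18, 16, 11, 1]. sub has length 6. The slice sub[::3] selects indices [0, 3] (0->20, 3->16), giving [20, 16].

[20, 16]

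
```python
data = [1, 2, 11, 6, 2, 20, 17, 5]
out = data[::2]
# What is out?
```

data has length 8. The slice data[::2] selects indices [0, 2, 4, 6] (0->1, 2->11, 4->2, 6->17), giving [1, 11, 2, 17].

[1, 11, 2, 17]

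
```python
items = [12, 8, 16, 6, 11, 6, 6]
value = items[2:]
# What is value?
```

items has length 7. The slice items[2:] selects indices [2, 3, 4, 5, 6] (2->16, 3->6, 4->11, 5->6, 6->6), giving [16, 6, 11, 6, 6].

[16, 6, 11, 6, 6]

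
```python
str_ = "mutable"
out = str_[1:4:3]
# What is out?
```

str_ has length 7. The slice str_[1:4:3] selects indices [1] (1->'u'), giving 'u'.

'u'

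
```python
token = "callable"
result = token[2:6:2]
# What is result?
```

token has length 8. The slice token[2:6:2] selects indices [2, 4] (2->'l', 4->'a'), giving 'la'.

'la'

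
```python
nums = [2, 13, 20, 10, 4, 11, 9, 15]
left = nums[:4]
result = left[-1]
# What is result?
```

nums has length 8. The slice nums[:4] selects indices [0, 1, 2, 3] (0->2, 1->13, 2->20, 3->10), giving [2, 13, 20, 10]. So left = [2, 13, 20, 10]. Then left[-1] = 10.

10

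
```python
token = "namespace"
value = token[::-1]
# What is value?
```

token has length 9. The slice token[::-1] selects indices [8, 7, 6, 5, 4, 3, 2, 1, 0] (8->'e', 7->'c', 6->'a', 5->'p', 4->'s', 3->'e', 2->'m', 1->'a', 0->'n'), giving 'ecapseman'.

'ecapseman'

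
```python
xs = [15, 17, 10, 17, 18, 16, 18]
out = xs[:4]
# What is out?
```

xs has length 7. The slice xs[:4] selects indices [0, 1, 2, 3] (0->15, 1->17, 2->10, 3->17), giving [15, 17, 10, 17].

[15, 17, 10, 17]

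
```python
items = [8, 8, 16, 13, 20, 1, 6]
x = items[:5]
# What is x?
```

items has length 7. The slice items[:5] selects indices [0, 1, 2, 3, 4] (0->8, 1->8, 2->16, 3->13, 4->20), giving [8, 8, 16, 13, 20].

[8, 8, 16, 13, 20]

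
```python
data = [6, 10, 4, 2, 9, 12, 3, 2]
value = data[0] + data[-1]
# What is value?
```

data has length 8. data[0] = 6.
data has length 8. Negative index -1 maps to positive index 8 + (-1) = 7. data[7] = 2.
Sum: 6 + 2 = 8.

8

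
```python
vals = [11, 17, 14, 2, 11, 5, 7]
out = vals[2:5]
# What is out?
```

vals has length 7. The slice vals[2:5] selects indices [2, 3, 4] (2->14, 3->2, 4->11), giving [14, 2, 11].

[14, 2, 11]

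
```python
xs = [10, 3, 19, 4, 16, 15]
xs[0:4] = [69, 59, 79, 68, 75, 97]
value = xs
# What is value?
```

xs starts as [10, 3, 19, 4, 16, 15] (length 6). The slice xs[0:4] covers indices [0, 1, 2, 3] with values [10, 3, 19, 4]. Replacing that slice with [69, 59, 79, 68, 75, 97] (different length) produces [69, 59, 79, 68, 75, 97, 16, 15].

[69, 59, 79, 68, 75, 97, 16, 15]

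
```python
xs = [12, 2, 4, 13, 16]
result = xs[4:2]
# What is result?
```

xs has length 5. The slice xs[4:2] resolves to an empty index range, so the result is [].

[]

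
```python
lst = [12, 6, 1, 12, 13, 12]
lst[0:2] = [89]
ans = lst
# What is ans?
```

lst starts as [12, 6, 1, 12, 13, 12] (length 6). The slice lst[0:2] covers indices [0, 1] with values [12, 6]. Replacing that slice with [89] (different length) produces [89, 1, 12, 13, 12].

[89, 1, 12, 13, 12]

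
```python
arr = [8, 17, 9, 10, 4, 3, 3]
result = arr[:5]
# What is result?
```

arr has length 7. The slice arr[:5] selects indices [0, 1, 2, 3, 4] (0->8, 1->17, 2->9, 3->10, 4->4), giving [8, 17, 9, 10, 4].

[8, 17, 9, 10, 4]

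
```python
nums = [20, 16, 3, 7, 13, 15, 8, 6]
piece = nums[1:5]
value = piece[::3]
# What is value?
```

nums has length 8. The slice nums[1:5] selects indices [1, 2, 3, 4] (1->16, 2->3, 3->7, 4->13), giving [16, 3, 7, 13]. So piece = [16, 3, 7, 13]. piece has length 4. The slice piece[::3] selects indices [0, 3] (0->16, 3->13), giving [16, 13].

[16, 13]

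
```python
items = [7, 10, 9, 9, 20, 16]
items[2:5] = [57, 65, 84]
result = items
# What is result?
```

items starts as [7, 10, 9, 9, 20, 16] (length 6). The slice items[2:5] covers indices [2, 3, 4] with values [9, 9, 20]. Replacing that slice with [57, 65, 84] (same length) produces [7, 10, 57, 65, 84, 16].

[7, 10, 57, 65, 84, 16]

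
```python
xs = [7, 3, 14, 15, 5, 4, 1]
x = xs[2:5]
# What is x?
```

xs has length 7. The slice xs[2:5] selects indices [2, 3, 4] (2->14, 3->15, 4->5), giving [14, 15, 5].

[14, 15, 5]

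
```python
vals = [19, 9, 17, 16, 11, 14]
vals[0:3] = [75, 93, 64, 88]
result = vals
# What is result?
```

vals starts as [19, 9, 17, 16, 11, 14] (length 6). The slice vals[0:3] covers indices [0, 1, 2] with values [19, 9, 17]. Replacing that slice with [75, 93, 64, 88] (different length) produces [75, 93, 64, 88, 16, 11, 14].

[75, 93, 64, 88, 16, 11, 14]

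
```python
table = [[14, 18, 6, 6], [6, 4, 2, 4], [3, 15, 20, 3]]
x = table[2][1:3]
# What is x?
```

table[2] = [3, 15, 20, 3]. table[2] has length 4. The slice table[2][1:3] selects indices [1, 2] (1->15, 2->20), giving [15, 20].

[15, 20]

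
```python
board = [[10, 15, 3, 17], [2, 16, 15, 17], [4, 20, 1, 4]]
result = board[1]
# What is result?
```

board has 3 rows. Row 1 is [2, 16, 15, 17].

[2, 16, 15, 17]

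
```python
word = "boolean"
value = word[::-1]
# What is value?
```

word has length 7. The slice word[::-1] selects indices [6, 5, 4, 3, 2, 1, 0] (6->'n', 5->'a', 4->'e', 3->'l', 2->'o', 1->'o', 0->'b'), giving 'naeloob'.

'naeloob'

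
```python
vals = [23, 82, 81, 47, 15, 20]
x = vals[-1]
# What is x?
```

vals has length 6. Negative index -1 maps to positive index 6 + (-1) = 5. vals[5] = 20.

20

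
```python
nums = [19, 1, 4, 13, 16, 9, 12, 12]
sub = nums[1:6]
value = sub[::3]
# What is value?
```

nums has length 8. The slice nums[1:6] selects indices [1, 2, 3, 4, 5] (1->1, 2->4, 3->13, 4->16, 5->9), giving [1, 4, 13, 16, 9]. So sub = [1, 4, 13, 16, 9]. sub has length 5. The slice sub[::3] selects indices [0, 3] (0->1, 3->16), giving [1, 16].

[1, 16]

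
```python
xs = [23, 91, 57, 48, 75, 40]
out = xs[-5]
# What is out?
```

xs has length 6. Negative index -5 maps to positive index 6 + (-5) = 1. xs[1] = 91.

91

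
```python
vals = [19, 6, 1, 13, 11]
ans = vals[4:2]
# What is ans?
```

vals has length 5. The slice vals[4:2] resolves to an empty index range, so the result is [].

[]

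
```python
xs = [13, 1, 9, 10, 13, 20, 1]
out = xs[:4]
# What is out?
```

xs has length 7. The slice xs[:4] selects indices [0, 1, 2, 3] (0->13, 1->1, 2->9, 3->10), giving [13, 1, 9, 10].

[13, 1, 9, 10]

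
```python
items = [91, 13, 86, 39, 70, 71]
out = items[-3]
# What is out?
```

items has length 6. Negative index -3 maps to positive index 6 + (-3) = 3. items[3] = 39.

39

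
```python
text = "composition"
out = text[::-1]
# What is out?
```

text has length 11. The slice text[::-1] selects indices [10, 9, 8, 7, 6, 5, 4, 3, 2, 1, 0] (10->'n', 9->'o', 8->'i', 7->'t', 6->'i', 5->'s', 4->'o', 3->'p', 2->'m', 1->'o', 0->'c'), giving 'noitisopmoc'.

'noitisopmoc'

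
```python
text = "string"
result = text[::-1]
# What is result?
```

text has length 6. The slice text[::-1] selects indices [5, 4, 3, 2, 1, 0] (5->'g', 4->'n', 3->'i', 2->'r', 1->'t', 0->'s'), giving 'gnirts'.

'gnirts'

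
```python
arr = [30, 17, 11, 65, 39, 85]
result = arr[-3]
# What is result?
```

arr has length 6. Negative index -3 maps to positive index 6 + (-3) = 3. arr[3] = 65.

65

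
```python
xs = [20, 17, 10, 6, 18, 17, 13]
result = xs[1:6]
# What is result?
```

xs has length 7. The slice xs[1:6] selects indices [1, 2, 3, 4, 5] (1->17, 2->10, 3->6, 4->18, 5->17), giving [17, 10, 6, 18, 17].

[17, 10, 6, 18, 17]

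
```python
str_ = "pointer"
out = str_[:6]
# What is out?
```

str_ has length 7. The slice str_[:6] selects indices [0, 1, 2, 3, 4, 5] (0->'p', 1->'o', 2->'i', 3->'n', 4->'t', 5->'e'), giving 'pointe'.

'pointe'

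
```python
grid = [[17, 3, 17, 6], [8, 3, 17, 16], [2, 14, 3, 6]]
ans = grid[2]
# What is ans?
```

grid has 3 rows. Row 2 is [2, 14, 3, 6].

[2, 14, 3, 6]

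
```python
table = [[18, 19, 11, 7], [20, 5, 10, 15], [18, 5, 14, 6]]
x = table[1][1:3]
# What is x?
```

table[1] = [20, 5, 10, 15]. table[1] has length 4. The slice table[1][1:3] selects indices [1, 2] (1->5, 2->10), giving [5, 10].

[5, 10]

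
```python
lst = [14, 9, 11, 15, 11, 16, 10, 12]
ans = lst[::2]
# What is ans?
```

lst has length 8. The slice lst[::2] selects indices [0, 2, 4, 6] (0->14, 2->11, 4->11, 6->10), giving [14, 11, 11, 10].

[14, 11, 11, 10]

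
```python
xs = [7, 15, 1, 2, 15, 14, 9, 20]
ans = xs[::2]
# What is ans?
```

xs has length 8. The slice xs[::2] selects indices [0, 2, 4, 6] (0->7, 2->1, 4->15, 6->9), giving [7, 1, 15, 9].

[7, 1, 15, 9]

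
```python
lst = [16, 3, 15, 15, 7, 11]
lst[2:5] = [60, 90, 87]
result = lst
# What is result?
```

lst starts as [16, 3, 15, 15, 7, 11] (length 6). The slice lst[2:5] covers indices [2, 3, 4] with values [15, 15, 7]. Replacing that slice with [60, 90, 87] (same length) produces [16, 3, 60, 90, 87, 11].

[16, 3, 60, 90, 87, 11]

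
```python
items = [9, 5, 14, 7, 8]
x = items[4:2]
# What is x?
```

items has length 5. The slice items[4:2] resolves to an empty index range, so the result is [].

[]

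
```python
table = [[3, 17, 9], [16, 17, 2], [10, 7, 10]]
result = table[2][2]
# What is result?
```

table[2] = [10, 7, 10]. Taking column 2 of that row yields 10.

10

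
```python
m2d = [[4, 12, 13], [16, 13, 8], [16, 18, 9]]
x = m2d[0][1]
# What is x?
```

m2d[0] = [4, 12, 13]. Taking column 1 of that row yields 12.

12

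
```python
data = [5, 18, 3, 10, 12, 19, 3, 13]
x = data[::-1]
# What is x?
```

data has length 8. The slice data[::-1] selects indices [7, 6, 5, 4, 3, 2, 1, 0] (7->13, 6->3, 5->19, 4->12, 3->10, 2->3, 1->18, 0->5), giving [13, 3, 19, 12, 10, 3, 18, 5].

[13, 3, 19, 12, 10, 3, 18, 5]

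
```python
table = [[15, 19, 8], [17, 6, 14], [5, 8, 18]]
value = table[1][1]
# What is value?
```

table[1] = [17, 6, 14]. Taking column 1 of that row yields 6.

6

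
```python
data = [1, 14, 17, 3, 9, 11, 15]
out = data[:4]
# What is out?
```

data has length 7. The slice data[:4] selects indices [0, 1, 2, 3] (0->1, 1->14, 2->17, 3->3), giving [1, 14, 17, 3].

[1, 14, 17, 3]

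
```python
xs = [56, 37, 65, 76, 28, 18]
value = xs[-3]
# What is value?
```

xs has length 6. Negative index -3 maps to positive index 6 + (-3) = 3. xs[3] = 76.

76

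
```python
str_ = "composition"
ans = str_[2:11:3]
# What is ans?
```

str_ has length 11. The slice str_[2:11:3] selects indices [2, 5, 8] (2->'m', 5->'s', 8->'i'), giving 'msi'.

'msi'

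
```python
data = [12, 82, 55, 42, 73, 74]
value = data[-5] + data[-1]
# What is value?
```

data has length 6. Negative index -5 maps to positive index 6 + (-5) = 1. data[1] = 82.
data has length 6. Negative index -1 maps to positive index 6 + (-1) = 5. data[5] = 74.
Sum: 82 + 74 = 156.

156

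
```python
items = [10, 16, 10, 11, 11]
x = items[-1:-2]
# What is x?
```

items has length 5. The slice items[-1:-2] resolves to an empty index range, so the result is [].

[]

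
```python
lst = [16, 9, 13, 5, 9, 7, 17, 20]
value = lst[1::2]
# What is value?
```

lst has length 8. The slice lst[1::2] selects indices [1, 3, 5, 7] (1->9, 3->5, 5->7, 7->20), giving [9, 5, 7, 20].

[9, 5, 7, 20]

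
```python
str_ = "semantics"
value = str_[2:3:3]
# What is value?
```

str_ has length 9. The slice str_[2:3:3] selects indices [2] (2->'m'), giving 'm'.

'm'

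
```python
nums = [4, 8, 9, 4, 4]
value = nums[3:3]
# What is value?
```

nums has length 5. The slice nums[3:3] resolves to an empty index range, so the result is [].

[]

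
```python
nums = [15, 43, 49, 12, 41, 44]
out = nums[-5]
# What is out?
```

nums has length 6. Negative index -5 maps to positive index 6 + (-5) = 1. nums[1] = 43.

43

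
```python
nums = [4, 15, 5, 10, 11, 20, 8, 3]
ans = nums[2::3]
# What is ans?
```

nums has length 8. The slice nums[2::3] selects indices [2, 5] (2->5, 5->20), giving [5, 20].

[5, 20]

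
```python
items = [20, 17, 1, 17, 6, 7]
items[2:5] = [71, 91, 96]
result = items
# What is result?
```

items starts as [20, 17, 1, 17, 6, 7] (length 6). The slice items[2:5] covers indices [2, 3, 4] with values [1, 17, 6]. Replacing that slice with [71, 91, 96] (same length) produces [20, 17, 71, 91, 96, 7].

[20, 17, 71, 91, 96, 7]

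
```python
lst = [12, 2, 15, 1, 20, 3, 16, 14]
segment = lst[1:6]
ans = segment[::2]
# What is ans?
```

lst has length 8. The slice lst[1:6] selects indices [1, 2, 3, 4, 5] (1->2, 2->15, 3->1, 4->20, 5->3), giving [2, 15, 1, 20, 3]. So segment = [2, 15, 1, 20, 3]. segment has length 5. The slice segment[::2] selects indices [0, 2, 4] (0->2, 2->1, 4->3), giving [2, 1, 3].

[2, 1, 3]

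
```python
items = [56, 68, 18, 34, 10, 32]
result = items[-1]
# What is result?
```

items has length 6. Negative index -1 maps to positive index 6 + (-1) = 5. items[5] = 32.

32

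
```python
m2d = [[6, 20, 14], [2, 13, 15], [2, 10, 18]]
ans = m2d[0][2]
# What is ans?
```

m2d[0] = [6, 20, 14]. Taking column 2 of that row yields 14.

14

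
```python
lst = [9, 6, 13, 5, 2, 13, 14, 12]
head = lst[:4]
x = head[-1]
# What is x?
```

lst has length 8. The slice lst[:4] selects indices [0, 1, 2, 3] (0->9, 1->6, 2->13, 3->5), giving [9, 6, 13, 5]. So head = [9, 6, 13, 5]. Then head[-1] = 5.

5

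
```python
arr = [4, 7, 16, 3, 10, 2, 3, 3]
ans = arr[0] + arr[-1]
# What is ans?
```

arr has length 8. arr[0] = 4.
arr has length 8. Negative index -1 maps to positive index 8 + (-1) = 7. arr[7] = 3.
Sum: 4 + 3 = 7.

7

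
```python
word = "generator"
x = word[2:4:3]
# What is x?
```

word has length 9. The slice word[2:4:3] selects indices [2] (2->'n'), giving 'n'.

'n'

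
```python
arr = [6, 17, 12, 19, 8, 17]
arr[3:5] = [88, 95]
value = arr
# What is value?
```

arr starts as [6, 17, 12, 19, 8, 17] (length 6). The slice arr[3:5] covers indices [3, 4] with values [19, 8]. Replacing that slice with [88, 95] (same length) produces [6, 17, 12, 88, 95, 17].

[6, 17, 12, 88, 95, 17]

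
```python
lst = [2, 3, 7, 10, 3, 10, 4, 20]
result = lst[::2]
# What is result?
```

lst has length 8. The slice lst[::2] selects indices [0, 2, 4, 6] (0->2, 2->7, 4->3, 6->4), giving [2, 7, 3, 4].

[2, 7, 3, 4]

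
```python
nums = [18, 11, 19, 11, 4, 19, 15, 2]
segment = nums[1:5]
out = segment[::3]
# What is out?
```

nums has length 8. The slice nums[1:5] selects indices [1, 2, 3, 4] (1->11, 2->19, 3->11, 4->4), giving [11, 19, 11, 4]. So segment = [11, 19, 11, 4]. segment has length 4. The slice segment[::3] selects indices [0, 3] (0->11, 3->4), giving [11, 4].

[11, 4]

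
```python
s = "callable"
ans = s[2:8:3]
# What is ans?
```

s has length 8. The slice s[2:8:3] selects indices [2, 5] (2->'l', 5->'b'), giving 'lb'.

'lb'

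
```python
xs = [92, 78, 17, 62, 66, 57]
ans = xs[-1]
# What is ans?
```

xs has length 6. Negative index -1 maps to positive index 6 + (-1) = 5. xs[5] = 57.

57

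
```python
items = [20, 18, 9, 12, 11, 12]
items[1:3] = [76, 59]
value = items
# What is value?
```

items starts as [20, 18, 9, 12, 11, 12] (length 6). The slice items[1:3] covers indices [1, 2] with values [18, 9]. Replacing that slice with [76, 59] (same length) produces [20, 76, 59, 12, 11, 12].

[20, 76, 59, 12, 11, 12]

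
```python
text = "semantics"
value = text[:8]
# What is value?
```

text has length 9. The slice text[:8] selects indices [0, 1, 2, 3, 4, 5, 6, 7] (0->'s', 1->'e', 2->'m', 3->'a', 4->'n', 5->'t', 6->'i', 7->'c'), giving 'semantic'.

'semantic'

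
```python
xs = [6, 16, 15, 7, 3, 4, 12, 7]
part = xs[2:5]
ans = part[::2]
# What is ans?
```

xs has length 8. The slice xs[2:5] selects indices [2, 3, 4] (2->15, 3->7, 4->3), giving [15, 7, 3]. So part = [15, 7, 3]. part has length 3. The slice part[::2] selects indices [0, 2] (0->15, 2->3), giving [15, 3].

[15, 3]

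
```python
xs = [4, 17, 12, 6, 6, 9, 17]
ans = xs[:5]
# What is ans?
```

xs has length 7. The slice xs[:5] selects indices [0, 1, 2, 3, 4] (0->4, 1->17, 2->12, 3->6, 4->6), giving [4, 17, 12, 6, 6].

[4, 17, 12, 6, 6]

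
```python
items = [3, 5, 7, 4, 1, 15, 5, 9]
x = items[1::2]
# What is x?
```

items has length 8. The slice items[1::2] selects indices [1, 3, 5, 7] (1->5, 3->4, 5->15, 7->9), giving [5, 4, 15, 9].

[5, 4, 15, 9]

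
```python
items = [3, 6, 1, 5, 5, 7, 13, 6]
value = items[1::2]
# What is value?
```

items has length 8. The slice items[1::2] selects indices [1, 3, 5, 7] (1->6, 3->5, 5->7, 7->6), giving [6, 5, 7, 6].

[6, 5, 7, 6]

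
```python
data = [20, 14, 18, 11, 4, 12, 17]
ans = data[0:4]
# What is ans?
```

data has length 7. The slice data[0:4] selects indices [0, 1, 2, 3] (0->20, 1->14, 2->18, 3->11), giving [20, 14, 18, 11].

[20, 14, 18, 11]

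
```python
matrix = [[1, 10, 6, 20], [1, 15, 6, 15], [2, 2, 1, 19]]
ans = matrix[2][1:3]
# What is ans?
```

matrix[2] = [2, 2, 1, 19]. matrix[2] has length 4. The slice matrix[2][1:3] selects indices [1, 2] (1->2, 2->1), giving [2, 1].

[2, 1]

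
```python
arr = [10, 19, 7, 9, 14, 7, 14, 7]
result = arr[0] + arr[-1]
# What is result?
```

arr has length 8. arr[0] = 10.
arr has length 8. Negative index -1 maps to positive index 8 + (-1) = 7. arr[7] = 7.
Sum: 10 + 7 = 17.

17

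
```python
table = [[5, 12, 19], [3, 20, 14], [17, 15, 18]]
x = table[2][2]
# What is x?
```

table[2] = [17, 15, 18]. Taking column 2 of that row yields 18.

18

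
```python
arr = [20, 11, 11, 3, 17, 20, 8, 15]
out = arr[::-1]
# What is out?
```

arr has length 8. The slice arr[::-1] selects indices [7, 6, 5, 4, 3, 2, 1, 0] (7->15, 6->8, 5->20, 4->17, 3->3, 2->11, 1->11, 0->20), giving [15, 8, 20, 17, 3, 11, 11, 20].

[15, 8, 20, 17, 3, 11, 11, 20]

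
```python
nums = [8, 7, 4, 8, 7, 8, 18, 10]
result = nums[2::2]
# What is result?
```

nums has length 8. The slice nums[2::2] selects indices [2, 4, 6] (2->4, 4->7, 6->18), giving [4, 7, 18].

[4, 7, 18]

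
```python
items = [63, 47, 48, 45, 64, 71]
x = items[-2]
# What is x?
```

items has length 6. Negative index -2 maps to positive index 6 + (-2) = 4. items[4] = 64.

64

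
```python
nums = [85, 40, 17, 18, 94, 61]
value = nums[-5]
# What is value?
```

nums has length 6. Negative index -5 maps to positive index 6 + (-5) = 1. nums[1] = 40.

40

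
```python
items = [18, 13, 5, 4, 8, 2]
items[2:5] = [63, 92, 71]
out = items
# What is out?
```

items starts as [18, 13, 5, 4, 8, 2] (length 6). The slice items[2:5] covers indices [2, 3, 4] with values [5, 4, 8]. Replacing that slice with [63, 92, 71] (same length) produces [18, 13, 63, 92, 71, 2].

[18, 13, 63, 92, 71, 2]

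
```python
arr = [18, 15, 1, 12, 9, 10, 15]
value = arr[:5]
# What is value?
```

arr has length 7. The slice arr[:5] selects indices [0, 1, 2, 3, 4] (0->18, 1->15, 2->1, 3->12, 4->9), giving [18, 15, 1, 12, 9].

[18, 15, 1, 12, 9]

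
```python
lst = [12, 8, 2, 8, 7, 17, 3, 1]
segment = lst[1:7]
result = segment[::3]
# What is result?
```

lst has length 8. The slice lst[1:7] selects indices [1, 2, 3, 4, 5, 6] (1->8, 2->2, 3->8, 4->7, 5->17, 6->3), giving [8, 2, 8, 7, 17, 3]. So segment = [8, 2, 8, 7, 17, 3]. segment has length 6. The slice segment[::3] selects indices [0, 3] (0->8, 3->7), giving [8, 7].

[8, 7]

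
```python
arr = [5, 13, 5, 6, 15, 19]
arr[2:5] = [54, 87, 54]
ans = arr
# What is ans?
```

arr starts as [5, 13, 5, 6, 15, 19] (length 6). The slice arr[2:5] covers indices [2, 3, 4] with values [5, 6, 15]. Replacing that slice with [54, 87, 54] (same length) produces [5, 13, 54, 87, 54, 19].

[5, 13, 54, 87, 54, 19]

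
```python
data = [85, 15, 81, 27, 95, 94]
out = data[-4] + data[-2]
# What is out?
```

data has length 6. Negative index -4 maps to positive index 6 + (-4) = 2. data[2] = 81.
data has length 6. Negative index -2 maps to positive index 6 + (-2) = 4. data[4] = 95.
Sum: 81 + 95 = 176.

176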